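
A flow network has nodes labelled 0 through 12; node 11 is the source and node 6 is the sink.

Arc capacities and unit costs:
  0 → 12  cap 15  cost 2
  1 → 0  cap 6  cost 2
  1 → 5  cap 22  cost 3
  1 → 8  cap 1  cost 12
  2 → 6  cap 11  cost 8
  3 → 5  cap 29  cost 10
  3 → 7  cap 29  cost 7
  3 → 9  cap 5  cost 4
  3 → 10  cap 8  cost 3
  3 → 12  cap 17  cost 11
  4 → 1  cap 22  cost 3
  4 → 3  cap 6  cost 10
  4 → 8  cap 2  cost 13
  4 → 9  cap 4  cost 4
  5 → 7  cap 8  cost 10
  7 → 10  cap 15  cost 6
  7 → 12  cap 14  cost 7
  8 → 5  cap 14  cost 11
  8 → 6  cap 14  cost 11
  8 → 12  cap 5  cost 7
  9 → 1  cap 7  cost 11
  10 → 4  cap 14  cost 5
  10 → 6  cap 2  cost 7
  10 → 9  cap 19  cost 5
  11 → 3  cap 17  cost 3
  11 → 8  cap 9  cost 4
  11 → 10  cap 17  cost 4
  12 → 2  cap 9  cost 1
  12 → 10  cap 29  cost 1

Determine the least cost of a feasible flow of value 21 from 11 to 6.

Minimum cost for 21 units: 397

shortest-cost path #1: 11→10→6 push 2 @ unit cost 11 (adds 22)
shortest-cost path #2: 11→8→6 push 9 @ unit cost 15 (adds 135)
shortest-cost path #3: 11→3→12→2→6 push 9 @ unit cost 23 (adds 207)
shortest-cost path #4: 11→10→4→8→6 push 1 @ unit cost 33 (adds 33)
total cost = 397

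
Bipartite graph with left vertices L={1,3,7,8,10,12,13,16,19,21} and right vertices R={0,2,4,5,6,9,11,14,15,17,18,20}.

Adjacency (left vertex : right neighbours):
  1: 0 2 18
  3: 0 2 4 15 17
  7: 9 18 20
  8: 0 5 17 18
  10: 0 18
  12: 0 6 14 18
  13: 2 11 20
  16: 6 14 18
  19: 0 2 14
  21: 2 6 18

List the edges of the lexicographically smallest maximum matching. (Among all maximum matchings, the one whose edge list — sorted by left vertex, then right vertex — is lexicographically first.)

Lex-smallest maximum matching: {(1,0), (3,4), (7,9), (8,5), (10,18), (12,6), (13,11), (16,14), (19,2)}

|M| = 9 (so the lex-smallest maximum matching has 9 edges)
process left vertices in ascending order; for each, take the smallest-labelled available neighbour that still permits 9 edges overall, or leave it unmatched if none does
lex-smallest matching: {1-0, 3-4, 7-9, 8-5, 10-18, 12-6, 13-11, 16-14, 19-2}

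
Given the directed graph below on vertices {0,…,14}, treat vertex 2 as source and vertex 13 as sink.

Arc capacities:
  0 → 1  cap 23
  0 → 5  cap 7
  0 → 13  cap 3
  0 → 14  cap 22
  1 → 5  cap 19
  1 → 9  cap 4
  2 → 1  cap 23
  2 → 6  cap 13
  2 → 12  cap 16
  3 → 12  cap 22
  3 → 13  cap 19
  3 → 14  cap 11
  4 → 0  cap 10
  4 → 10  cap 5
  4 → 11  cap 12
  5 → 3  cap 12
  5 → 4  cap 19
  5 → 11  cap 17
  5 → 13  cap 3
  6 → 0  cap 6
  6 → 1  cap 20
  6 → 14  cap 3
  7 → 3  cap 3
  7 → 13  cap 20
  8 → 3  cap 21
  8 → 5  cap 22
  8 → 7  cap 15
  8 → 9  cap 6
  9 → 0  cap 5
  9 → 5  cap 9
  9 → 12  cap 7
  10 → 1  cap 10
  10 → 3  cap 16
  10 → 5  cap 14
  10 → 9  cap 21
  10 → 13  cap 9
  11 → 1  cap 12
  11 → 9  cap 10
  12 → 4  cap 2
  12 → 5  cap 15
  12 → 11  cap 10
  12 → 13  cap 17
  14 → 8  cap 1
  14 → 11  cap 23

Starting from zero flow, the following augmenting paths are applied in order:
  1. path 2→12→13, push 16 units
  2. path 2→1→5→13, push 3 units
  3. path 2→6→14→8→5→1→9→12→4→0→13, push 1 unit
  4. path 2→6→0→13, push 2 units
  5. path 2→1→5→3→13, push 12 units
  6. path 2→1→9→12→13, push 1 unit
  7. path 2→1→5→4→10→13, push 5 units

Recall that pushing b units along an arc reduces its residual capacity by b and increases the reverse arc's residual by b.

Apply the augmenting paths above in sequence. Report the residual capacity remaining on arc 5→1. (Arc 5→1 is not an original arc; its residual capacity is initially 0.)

Residual capacity of (5,1): 19

after path 1 (2→12→13, push 16): res(5,1)=0
after path 2 (2→1→5→13, push 3): res(5,1)=3
after path 3 (2→6→14→8→5→1→9→12→4→0→13, push 1): res(5,1)=2
after path 4 (2→6→0→13, push 2): res(5,1)=2
after path 5 (2→1→5→3→13, push 12): res(5,1)=14
after path 6 (2→1→9→12→13, push 1): res(5,1)=14
after path 7 (2→1→5→4→10→13, push 5): res(5,1)=19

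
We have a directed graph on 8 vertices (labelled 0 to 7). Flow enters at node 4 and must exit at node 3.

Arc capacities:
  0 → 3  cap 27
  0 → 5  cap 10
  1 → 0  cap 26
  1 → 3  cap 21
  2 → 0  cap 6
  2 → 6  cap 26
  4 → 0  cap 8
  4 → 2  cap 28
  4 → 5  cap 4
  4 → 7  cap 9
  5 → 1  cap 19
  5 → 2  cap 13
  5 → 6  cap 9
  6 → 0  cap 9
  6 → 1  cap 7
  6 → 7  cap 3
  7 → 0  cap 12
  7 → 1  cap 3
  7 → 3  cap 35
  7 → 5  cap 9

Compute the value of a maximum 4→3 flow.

Maximum flow value: 46

augment #1: 4→0→3 bottleneck 8, total now 8
augment #2: 4→7→3 bottleneck 9, total now 17
augment #3: 4→2→0→3 bottleneck 6, total now 23
augment #4: 4→5→1→3 bottleneck 4, total now 27
augment #5: 4→2→6→0→3 bottleneck 9, total now 36
augment #6: 4→2→6→1→3 bottleneck 7, total now 43
augment #7: 4→2→6→7→3 bottleneck 3, total now 46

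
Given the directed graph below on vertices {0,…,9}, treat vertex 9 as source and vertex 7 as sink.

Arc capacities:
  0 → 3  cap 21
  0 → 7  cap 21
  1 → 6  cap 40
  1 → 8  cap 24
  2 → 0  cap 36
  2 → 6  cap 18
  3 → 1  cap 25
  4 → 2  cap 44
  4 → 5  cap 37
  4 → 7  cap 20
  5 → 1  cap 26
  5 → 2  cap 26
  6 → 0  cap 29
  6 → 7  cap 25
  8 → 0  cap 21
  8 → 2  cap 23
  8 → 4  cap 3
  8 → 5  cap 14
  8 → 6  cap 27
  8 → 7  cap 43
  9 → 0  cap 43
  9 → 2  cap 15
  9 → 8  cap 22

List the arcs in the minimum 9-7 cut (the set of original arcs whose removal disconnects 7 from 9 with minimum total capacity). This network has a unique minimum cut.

Min-cut arcs: {(0,3), (0,7), (9,2), (9,8)} (total capacity 79)

augment #1: 9→0→7 push 21
augment #2: 9→8→7 push 22
augment #3: 9→2→6→7 push 15
augment #4: 9→0→3→1→6→7 push 10
augment #5: 9→0→3→1→8→7 push 11
max flow = 79; residual-reachable set from 9 gives S-side
cut edges (S→T): {(0,3), (0,7), (9,2), (9,8)} total cap 79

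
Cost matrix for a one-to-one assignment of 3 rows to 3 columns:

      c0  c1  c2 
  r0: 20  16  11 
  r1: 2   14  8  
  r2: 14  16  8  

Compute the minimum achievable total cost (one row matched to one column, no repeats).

optimal assignment: row0→col1 (cost 16), row1→col0 (cost 2), row2→col2 (cost 8)
total = 16 + 2 + 8 = 26

Minimum assignment cost: 26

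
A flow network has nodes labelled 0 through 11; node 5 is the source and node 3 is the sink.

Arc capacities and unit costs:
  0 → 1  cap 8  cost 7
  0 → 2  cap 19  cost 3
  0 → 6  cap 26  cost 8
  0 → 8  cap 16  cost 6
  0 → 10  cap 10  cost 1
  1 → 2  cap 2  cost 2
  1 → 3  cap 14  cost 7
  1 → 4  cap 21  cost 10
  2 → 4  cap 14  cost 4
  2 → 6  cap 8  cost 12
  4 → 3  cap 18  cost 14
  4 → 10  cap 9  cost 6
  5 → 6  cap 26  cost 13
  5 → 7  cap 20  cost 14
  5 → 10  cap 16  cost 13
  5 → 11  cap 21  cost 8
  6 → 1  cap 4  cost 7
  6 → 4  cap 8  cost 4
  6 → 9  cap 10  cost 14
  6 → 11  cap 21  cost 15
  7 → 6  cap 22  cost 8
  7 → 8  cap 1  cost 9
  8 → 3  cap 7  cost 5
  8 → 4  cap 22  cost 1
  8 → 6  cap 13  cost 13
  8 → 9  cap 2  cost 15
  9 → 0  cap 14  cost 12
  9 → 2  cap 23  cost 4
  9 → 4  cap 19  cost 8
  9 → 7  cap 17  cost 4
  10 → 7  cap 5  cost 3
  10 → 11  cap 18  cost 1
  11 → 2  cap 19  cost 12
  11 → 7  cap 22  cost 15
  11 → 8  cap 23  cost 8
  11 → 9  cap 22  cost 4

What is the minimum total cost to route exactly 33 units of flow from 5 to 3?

shortest-cost path #1: 5→11→8→3 push 7 @ unit cost 21 (adds 147)
shortest-cost path #2: 5→6→1→3 push 4 @ unit cost 27 (adds 108)
shortest-cost path #3: 5→6→4→3 push 8 @ unit cost 31 (adds 248)
shortest-cost path #4: 5→11→8→4→3 push 10 @ unit cost 31 (adds 310)
shortest-cost path #5: 5→11→9→0→1→3 push 4 @ unit cost 38 (adds 152)
total cost = 965

Minimum cost for 33 units: 965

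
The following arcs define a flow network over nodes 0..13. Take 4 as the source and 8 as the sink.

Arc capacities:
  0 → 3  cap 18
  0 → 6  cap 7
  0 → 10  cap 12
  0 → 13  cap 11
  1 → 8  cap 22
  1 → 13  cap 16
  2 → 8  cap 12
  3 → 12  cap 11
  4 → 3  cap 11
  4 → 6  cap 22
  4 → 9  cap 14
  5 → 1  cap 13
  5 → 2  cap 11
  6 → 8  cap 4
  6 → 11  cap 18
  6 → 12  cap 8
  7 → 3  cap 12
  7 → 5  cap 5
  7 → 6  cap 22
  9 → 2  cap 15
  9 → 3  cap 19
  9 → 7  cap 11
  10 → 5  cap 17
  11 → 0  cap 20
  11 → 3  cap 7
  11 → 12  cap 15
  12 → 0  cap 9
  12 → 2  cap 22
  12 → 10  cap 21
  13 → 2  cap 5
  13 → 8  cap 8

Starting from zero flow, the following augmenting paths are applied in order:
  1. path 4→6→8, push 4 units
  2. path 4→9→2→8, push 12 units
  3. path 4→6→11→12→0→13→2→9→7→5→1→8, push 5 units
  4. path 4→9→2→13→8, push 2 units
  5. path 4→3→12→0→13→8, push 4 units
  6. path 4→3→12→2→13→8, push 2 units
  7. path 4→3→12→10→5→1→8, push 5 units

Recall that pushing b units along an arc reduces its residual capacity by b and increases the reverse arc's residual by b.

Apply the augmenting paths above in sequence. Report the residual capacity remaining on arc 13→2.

after path 1 (4→6→8, push 4): res(13,2)=5
after path 2 (4→9→2→8, push 12): res(13,2)=5
after path 3 (4→6→11→12→0→13→2→9→7→5→1→8, push 5): res(13,2)=0
after path 4 (4→9→2→13→8, push 2): res(13,2)=2
after path 5 (4→3→12→0→13→8, push 4): res(13,2)=2
after path 6 (4→3→12→2→13→8, push 2): res(13,2)=4
after path 7 (4→3→12→10→5→1→8, push 5): res(13,2)=4

Residual capacity of (13,2): 4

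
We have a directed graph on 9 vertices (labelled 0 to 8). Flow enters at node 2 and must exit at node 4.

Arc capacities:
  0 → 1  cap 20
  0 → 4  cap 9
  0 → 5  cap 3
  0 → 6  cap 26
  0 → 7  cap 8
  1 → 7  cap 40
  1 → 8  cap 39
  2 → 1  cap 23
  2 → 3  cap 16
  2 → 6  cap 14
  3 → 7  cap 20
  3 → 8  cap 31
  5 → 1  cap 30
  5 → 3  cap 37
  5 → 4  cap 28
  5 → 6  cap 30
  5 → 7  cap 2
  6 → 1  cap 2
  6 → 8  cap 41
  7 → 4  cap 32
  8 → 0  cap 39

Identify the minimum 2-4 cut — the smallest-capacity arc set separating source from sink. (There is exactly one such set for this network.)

augment #1: 2→1→7→4 push 23
augment #2: 2→3→7→4 push 9
augment #3: 2→3→8→0→4 push 7
augment #4: 2→6→8→0→4 push 2
augment #5: 2→6→8→0→5→4 push 3
max flow = 44; residual-reachable set from 2 gives S-side
cut edges (S→T): {(0,4), (0,5), (7,4)} total cap 44

Min-cut arcs: {(0,4), (0,5), (7,4)} (total capacity 44)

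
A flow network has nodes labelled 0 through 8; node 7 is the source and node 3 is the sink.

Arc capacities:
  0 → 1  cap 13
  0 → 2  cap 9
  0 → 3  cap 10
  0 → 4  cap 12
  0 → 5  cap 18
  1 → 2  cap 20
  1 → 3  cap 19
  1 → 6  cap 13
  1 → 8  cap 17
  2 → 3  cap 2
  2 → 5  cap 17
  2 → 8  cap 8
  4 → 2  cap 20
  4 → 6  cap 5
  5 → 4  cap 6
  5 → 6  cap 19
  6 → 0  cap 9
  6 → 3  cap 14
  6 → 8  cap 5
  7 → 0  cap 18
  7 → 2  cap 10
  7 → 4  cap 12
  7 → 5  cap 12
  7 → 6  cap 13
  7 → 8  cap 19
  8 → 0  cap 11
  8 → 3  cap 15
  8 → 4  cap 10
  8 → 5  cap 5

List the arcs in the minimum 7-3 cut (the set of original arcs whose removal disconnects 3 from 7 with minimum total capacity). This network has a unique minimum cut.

Min-cut arcs: {(0,1), (0,3), (2,3), (6,3), (8,3)} (total capacity 54)

augment #1: 7→0→3 push 10
augment #2: 7→2→3 push 2
augment #3: 7→6→3 push 13
augment #4: 7→8→3 push 15
augment #5: 7→0→1→3 push 8
augment #6: 7→4→6→3 push 1
augment #7: 7→8→0→1→3 push 4
augment #8: 7→2→8→0→1→3 push 1
max flow = 54; residual-reachable set from 7 gives S-side
cut edges (S→T): {(0,1), (0,3), (2,3), (6,3), (8,3)} total cap 54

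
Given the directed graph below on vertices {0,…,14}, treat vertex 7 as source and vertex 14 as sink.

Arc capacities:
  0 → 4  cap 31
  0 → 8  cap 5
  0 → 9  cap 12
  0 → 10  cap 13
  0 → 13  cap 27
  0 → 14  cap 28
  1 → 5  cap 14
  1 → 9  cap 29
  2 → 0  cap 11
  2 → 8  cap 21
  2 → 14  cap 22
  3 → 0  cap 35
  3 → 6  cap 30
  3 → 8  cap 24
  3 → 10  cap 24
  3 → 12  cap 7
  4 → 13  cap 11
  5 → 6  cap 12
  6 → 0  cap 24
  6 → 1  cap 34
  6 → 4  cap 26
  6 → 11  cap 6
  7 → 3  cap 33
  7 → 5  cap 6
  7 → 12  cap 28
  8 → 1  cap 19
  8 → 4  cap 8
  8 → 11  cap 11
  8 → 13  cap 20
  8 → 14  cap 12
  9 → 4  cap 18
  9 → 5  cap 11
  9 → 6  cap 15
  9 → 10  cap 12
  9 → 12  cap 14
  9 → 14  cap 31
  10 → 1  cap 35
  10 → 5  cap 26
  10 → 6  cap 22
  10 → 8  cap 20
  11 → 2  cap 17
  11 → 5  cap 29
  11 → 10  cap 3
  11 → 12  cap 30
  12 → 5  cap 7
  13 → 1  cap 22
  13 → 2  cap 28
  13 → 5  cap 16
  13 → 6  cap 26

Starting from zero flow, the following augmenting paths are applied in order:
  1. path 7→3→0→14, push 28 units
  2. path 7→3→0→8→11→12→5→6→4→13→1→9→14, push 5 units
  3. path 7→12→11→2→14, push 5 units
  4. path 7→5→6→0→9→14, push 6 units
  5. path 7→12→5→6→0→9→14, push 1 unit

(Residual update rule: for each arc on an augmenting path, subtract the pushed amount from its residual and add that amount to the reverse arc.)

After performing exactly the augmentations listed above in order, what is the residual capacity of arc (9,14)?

after path 1 (7→3→0→14, push 28): res(9,14)=31
after path 2 (7→3→0→8→11→12→5→6→4→13→1→9→14, push 5): res(9,14)=26
after path 3 (7→12→11→2→14, push 5): res(9,14)=26
after path 4 (7→5→6→0→9→14, push 6): res(9,14)=20
after path 5 (7→12→5→6→0→9→14, push 1): res(9,14)=19

Residual capacity of (9,14): 19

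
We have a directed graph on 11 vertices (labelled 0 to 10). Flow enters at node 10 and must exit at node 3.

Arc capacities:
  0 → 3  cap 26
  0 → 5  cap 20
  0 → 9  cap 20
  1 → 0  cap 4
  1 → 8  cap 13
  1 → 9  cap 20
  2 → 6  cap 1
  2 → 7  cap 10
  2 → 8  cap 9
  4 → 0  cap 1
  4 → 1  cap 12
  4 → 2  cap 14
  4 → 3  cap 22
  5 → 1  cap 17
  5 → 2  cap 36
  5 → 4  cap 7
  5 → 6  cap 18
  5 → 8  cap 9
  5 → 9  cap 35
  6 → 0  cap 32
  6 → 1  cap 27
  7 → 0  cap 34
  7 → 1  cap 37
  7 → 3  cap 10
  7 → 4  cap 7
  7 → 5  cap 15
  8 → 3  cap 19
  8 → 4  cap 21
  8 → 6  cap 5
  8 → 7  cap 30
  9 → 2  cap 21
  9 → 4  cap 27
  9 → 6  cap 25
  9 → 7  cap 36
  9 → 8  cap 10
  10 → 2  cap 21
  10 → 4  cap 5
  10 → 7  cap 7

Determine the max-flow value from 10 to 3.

augment #1: 10→4→3 bottleneck 5, total now 5
augment #2: 10→7→3 bottleneck 7, total now 12
augment #3: 10→2→7→3 bottleneck 3, total now 15
augment #4: 10→2→8→3 bottleneck 9, total now 24
augment #5: 10→2→6→0→3 bottleneck 1, total now 25
augment #6: 10→2→7→0→3 bottleneck 7, total now 32

Maximum flow value: 32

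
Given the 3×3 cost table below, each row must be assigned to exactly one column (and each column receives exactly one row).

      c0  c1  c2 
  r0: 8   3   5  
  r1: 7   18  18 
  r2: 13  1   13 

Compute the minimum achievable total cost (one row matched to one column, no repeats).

Minimum assignment cost: 13

optimal assignment: row0→col2 (cost 5), row1→col0 (cost 7), row2→col1 (cost 1)
total = 5 + 7 + 1 = 13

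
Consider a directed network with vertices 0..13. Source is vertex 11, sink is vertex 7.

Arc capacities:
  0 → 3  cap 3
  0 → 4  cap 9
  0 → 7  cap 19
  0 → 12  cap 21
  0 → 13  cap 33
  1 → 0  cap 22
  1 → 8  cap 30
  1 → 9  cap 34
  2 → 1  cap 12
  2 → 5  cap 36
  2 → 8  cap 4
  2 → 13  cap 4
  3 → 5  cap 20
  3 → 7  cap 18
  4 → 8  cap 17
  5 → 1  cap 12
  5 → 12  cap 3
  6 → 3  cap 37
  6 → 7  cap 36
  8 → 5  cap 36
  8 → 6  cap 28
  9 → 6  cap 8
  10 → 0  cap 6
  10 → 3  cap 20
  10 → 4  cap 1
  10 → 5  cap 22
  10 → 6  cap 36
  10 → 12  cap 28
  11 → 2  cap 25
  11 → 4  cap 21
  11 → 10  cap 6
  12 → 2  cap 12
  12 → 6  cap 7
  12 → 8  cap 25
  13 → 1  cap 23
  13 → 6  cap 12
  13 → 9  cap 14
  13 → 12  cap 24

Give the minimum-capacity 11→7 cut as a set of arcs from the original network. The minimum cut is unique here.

Min-cut arcs: {(4,8), (11,2), (11,10)} (total capacity 48)

augment #1: 11→10→0→7 push 6
augment #2: 11→2→1→0→7 push 12
augment #3: 11→2→8→6→7 push 4
augment #4: 11→2→13→6→7 push 4
augment #5: 11→4→8→6→7 push 17
augment #6: 11→2→5→1→0→7 push 1
augment #7: 11→2→5→12→6→7 push 3
augment #8: 11→2→5→1→0→3→7 push 1
max flow = 48; residual-reachable set from 11 gives S-side
cut edges (S→T): {(4,8), (11,2), (11,10)} total cap 48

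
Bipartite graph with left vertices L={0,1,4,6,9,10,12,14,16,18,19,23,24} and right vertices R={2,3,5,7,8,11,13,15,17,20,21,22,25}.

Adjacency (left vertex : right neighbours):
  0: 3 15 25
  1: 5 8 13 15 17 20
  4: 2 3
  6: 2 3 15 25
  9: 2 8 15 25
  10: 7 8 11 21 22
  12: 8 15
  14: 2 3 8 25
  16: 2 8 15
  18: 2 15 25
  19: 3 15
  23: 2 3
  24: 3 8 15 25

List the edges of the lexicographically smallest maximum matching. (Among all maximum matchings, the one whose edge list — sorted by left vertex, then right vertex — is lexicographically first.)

Lex-smallest maximum matching: {(0,3), (1,5), (4,2), (6,15), (9,8), (10,7), (14,25)}

|M| = 7 (so the lex-smallest maximum matching has 7 edges)
process left vertices in ascending order; for each, take the smallest-labelled available neighbour that still permits 7 edges overall, or leave it unmatched if none does
lex-smallest matching: {0-3, 1-5, 4-2, 6-15, 9-8, 10-7, 14-25}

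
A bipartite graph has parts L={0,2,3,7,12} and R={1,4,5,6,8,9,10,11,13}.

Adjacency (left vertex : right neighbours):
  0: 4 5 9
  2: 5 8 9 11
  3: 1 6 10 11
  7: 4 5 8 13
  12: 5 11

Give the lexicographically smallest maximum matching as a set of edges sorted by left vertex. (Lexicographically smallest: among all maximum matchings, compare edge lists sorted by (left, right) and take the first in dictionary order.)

|M| = 5 (so the lex-smallest maximum matching has 5 edges)
process left vertices in ascending order; for each, take the smallest-labelled available neighbour that still permits 5 edges overall, or leave it unmatched if none does
lex-smallest matching: {0-4, 2-5, 3-1, 7-8, 12-11}

Lex-smallest maximum matching: {(0,4), (2,5), (3,1), (7,8), (12,11)}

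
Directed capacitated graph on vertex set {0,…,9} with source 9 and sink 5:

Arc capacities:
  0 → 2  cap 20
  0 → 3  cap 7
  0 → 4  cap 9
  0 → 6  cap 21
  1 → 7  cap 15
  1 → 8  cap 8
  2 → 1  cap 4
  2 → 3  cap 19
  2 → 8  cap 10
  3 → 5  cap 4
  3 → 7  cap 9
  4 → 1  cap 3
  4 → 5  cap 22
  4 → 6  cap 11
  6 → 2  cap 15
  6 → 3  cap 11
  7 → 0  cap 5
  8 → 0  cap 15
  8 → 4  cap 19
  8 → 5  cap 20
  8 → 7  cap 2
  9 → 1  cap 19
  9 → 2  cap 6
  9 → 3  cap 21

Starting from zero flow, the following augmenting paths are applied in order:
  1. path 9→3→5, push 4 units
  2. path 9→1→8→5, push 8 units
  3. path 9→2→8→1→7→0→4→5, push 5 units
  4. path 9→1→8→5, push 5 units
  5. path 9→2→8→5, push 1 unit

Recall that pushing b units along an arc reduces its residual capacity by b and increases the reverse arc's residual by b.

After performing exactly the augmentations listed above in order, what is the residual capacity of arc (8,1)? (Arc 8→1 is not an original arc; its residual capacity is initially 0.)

Residual capacity of (8,1): 8

after path 1 (9→3→5, push 4): res(8,1)=0
after path 2 (9→1→8→5, push 8): res(8,1)=8
after path 3 (9→2→8→1→7→0→4→5, push 5): res(8,1)=3
after path 4 (9→1→8→5, push 5): res(8,1)=8
after path 5 (9→2→8→5, push 1): res(8,1)=8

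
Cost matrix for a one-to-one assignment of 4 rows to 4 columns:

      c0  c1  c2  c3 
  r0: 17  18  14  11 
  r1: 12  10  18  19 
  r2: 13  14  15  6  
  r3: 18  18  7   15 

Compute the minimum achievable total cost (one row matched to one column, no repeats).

optimal assignment: row0→col0 (cost 17), row1→col1 (cost 10), row2→col3 (cost 6), row3→col2 (cost 7)
total = 17 + 10 + 6 + 7 = 40

Minimum assignment cost: 40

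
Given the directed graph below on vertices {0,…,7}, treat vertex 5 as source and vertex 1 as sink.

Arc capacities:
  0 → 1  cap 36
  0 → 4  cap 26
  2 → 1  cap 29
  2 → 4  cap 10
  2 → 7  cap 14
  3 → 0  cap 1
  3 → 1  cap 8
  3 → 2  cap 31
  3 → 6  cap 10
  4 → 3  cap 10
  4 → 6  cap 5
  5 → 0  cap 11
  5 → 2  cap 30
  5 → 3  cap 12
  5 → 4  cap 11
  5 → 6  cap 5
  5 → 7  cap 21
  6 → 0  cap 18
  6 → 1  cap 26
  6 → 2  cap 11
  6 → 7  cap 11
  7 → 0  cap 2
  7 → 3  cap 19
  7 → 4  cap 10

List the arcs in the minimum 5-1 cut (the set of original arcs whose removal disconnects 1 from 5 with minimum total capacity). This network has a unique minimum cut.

Min-cut arcs: {(2,1), (3,0), (3,1), (3,6), (4,6), (5,0), (5,6), (7,0)} (total capacity 71)

augment #1: 5→0→1 push 11
augment #2: 5→2→1 push 29
augment #3: 5→3→1 push 8
augment #4: 5→6→1 push 5
augment #5: 5→3→0→1 push 1
augment #6: 5→3→6→1 push 3
augment #7: 5→4→6→1 push 5
augment #8: 5→7→0→1 push 2
augment #9: 5→4→3→6→1 push 6
augment #10: 5→7→3→6→1 push 1
max flow = 71; residual-reachable set from 5 gives S-side
cut edges (S→T): {(2,1), (3,0), (3,1), (3,6), (4,6), (5,0), (5,6), (7,0)} total cap 71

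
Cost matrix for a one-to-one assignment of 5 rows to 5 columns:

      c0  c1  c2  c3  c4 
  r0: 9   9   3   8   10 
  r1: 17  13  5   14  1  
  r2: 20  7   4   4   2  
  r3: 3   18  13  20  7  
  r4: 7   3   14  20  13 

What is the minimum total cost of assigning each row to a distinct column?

Minimum assignment cost: 14

optimal assignment: row0→col2 (cost 3), row1→col4 (cost 1), row2→col3 (cost 4), row3→col0 (cost 3), row4→col1 (cost 3)
total = 3 + 1 + 4 + 3 + 3 = 14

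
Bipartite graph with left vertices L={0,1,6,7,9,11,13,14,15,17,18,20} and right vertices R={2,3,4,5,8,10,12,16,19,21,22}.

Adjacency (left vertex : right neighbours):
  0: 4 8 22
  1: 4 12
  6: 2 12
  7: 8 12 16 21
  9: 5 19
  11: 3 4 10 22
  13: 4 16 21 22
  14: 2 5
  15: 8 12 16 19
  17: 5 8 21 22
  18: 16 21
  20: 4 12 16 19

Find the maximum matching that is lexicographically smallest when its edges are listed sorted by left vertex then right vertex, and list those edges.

Lex-smallest maximum matching: {(0,4), (1,12), (6,2), (7,8), (9,5), (11,3), (13,16), (15,19), (17,22), (18,21)}

|M| = 10 (so the lex-smallest maximum matching has 10 edges)
process left vertices in ascending order; for each, take the smallest-labelled available neighbour that still permits 10 edges overall, or leave it unmatched if none does
lex-smallest matching: {0-4, 1-12, 6-2, 7-8, 9-5, 11-3, 13-16, 15-19, 17-22, 18-21}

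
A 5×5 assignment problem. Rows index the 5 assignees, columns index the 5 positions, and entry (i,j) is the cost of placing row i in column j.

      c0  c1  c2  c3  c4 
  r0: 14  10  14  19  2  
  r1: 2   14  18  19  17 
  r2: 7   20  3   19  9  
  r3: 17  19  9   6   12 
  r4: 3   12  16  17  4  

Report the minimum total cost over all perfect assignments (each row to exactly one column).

Minimum assignment cost: 25

one of 2 optimal assignments: row0→col1 (cost 10), row1→col0 (cost 2), row2→col2 (cost 3), row3→col3 (cost 6), row4→col4 (cost 4)
total = 10 + 2 + 3 + 6 + 4 = 25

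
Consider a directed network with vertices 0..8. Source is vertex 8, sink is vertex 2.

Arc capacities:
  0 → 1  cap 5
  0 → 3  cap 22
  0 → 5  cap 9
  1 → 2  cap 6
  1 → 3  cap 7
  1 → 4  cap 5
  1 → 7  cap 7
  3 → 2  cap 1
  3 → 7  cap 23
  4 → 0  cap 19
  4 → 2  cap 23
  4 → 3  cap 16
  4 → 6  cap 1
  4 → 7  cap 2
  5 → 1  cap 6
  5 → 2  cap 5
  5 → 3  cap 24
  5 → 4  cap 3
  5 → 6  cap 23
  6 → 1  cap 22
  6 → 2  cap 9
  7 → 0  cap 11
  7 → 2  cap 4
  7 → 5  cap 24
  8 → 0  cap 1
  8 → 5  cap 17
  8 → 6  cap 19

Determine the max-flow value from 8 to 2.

Maximum flow value: 33

augment #1: 8→5→2 bottleneck 5, total now 5
augment #2: 8→6→2 bottleneck 9, total now 14
augment #3: 8→0→1→2 bottleneck 1, total now 15
augment #4: 8→5→1→2 bottleneck 5, total now 20
augment #5: 8→5→3→2 bottleneck 1, total now 21
augment #6: 8→5→4→2 bottleneck 3, total now 24
augment #7: 8→5→1→4→2 bottleneck 1, total now 25
augment #8: 8→5→3→7→2 bottleneck 2, total now 27
augment #9: 8→6→1→4→2 bottleneck 4, total now 31
augment #10: 8→6→1→7→2 bottleneck 2, total now 33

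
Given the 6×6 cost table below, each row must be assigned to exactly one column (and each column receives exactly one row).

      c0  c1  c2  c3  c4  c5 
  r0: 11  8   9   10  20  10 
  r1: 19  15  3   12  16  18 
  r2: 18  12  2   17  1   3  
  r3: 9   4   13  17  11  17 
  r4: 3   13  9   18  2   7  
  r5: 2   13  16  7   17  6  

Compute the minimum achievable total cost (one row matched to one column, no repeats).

Minimum assignment cost: 24

optimal assignment: row0→col3 (cost 10), row1→col2 (cost 3), row2→col5 (cost 3), row3→col1 (cost 4), row4→col4 (cost 2), row5→col0 (cost 2)
total = 10 + 3 + 3 + 4 + 2 + 2 = 24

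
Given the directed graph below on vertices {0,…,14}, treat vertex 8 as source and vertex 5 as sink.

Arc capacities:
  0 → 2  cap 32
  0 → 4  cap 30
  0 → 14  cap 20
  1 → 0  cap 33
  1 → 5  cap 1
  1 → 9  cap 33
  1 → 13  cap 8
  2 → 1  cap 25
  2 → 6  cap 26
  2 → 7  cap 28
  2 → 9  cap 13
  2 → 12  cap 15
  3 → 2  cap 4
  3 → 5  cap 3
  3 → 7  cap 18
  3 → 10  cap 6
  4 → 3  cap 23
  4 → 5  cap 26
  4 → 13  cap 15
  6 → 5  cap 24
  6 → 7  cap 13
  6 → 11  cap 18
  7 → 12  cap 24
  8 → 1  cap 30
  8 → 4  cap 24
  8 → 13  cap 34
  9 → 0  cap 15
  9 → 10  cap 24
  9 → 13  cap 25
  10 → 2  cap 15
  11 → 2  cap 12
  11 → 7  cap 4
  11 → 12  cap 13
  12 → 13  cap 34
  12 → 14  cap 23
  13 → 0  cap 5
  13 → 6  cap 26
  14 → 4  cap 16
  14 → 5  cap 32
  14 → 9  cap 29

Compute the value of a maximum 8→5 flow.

augment #1: 8→1→5 bottleneck 1, total now 1
augment #2: 8→4→5 bottleneck 24, total now 25
augment #3: 8→13→6→5 bottleneck 24, total now 49
augment #4: 8→1→0→4→5 bottleneck 2, total now 51
augment #5: 8→1→0→14→5 bottleneck 20, total now 71
augment #6: 8→1→0→4→3→5 bottleneck 3, total now 74
augment #7: 8→1→0→2→12→14→5 bottleneck 4, total now 78
augment #8: 8→13→0→2→12→14→5 bottleneck 5, total now 83
augment #9: 8→13→6→7→12→14→5 bottleneck 2, total now 85

Maximum flow value: 85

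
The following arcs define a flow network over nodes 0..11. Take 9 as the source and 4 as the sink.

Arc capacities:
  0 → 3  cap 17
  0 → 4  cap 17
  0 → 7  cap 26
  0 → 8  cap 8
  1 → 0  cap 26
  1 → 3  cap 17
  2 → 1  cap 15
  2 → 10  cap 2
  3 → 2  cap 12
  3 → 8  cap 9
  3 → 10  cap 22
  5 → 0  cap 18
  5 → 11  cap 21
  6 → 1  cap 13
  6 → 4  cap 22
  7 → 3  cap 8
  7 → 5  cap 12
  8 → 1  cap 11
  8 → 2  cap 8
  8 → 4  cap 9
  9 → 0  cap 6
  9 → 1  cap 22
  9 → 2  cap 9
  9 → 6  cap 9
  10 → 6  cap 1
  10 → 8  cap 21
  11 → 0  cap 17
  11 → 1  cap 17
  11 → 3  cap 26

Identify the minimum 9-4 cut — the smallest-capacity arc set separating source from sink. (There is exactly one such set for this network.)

augment #1: 9→0→4 push 6
augment #2: 9→6→4 push 9
augment #3: 9→1→0→4 push 11
augment #4: 9→1→0→8→4 push 8
augment #5: 9→1→3→8→4 push 1
augment #6: 9→2→10→6→4 push 1
max flow = 36; residual-reachable set from 9 gives S-side
cut edges (S→T): {(0,4), (8,4), (9,6), (10,6)} total cap 36

Min-cut arcs: {(0,4), (8,4), (9,6), (10,6)} (total capacity 36)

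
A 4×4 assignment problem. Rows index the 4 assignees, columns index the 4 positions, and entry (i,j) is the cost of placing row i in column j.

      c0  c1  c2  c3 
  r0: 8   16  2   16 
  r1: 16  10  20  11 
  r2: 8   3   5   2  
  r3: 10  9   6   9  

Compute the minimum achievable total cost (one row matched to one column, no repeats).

optimal assignment: row0→col2 (cost 2), row1→col1 (cost 10), row2→col3 (cost 2), row3→col0 (cost 10)
total = 2 + 10 + 2 + 10 = 24

Minimum assignment cost: 24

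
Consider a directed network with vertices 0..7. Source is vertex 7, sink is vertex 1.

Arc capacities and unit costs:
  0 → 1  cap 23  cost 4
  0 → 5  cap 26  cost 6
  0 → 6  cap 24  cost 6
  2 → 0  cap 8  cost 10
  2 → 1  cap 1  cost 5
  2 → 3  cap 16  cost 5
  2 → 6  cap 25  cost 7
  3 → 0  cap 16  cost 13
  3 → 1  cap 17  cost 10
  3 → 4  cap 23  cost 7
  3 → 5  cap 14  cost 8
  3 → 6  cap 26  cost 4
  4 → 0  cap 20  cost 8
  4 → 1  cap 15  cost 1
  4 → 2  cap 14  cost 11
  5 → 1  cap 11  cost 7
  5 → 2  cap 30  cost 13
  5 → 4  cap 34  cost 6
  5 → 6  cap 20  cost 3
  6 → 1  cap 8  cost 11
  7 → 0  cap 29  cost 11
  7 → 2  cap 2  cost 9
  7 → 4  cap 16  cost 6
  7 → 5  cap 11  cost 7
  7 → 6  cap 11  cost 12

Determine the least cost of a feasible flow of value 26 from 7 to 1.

Minimum cost for 26 units: 259

shortest-cost path #1: 7→4→1 push 15 @ unit cost 7 (adds 105)
shortest-cost path #2: 7→2→1 push 1 @ unit cost 14 (adds 14)
shortest-cost path #3: 7→5→1 push 10 @ unit cost 14 (adds 140)
total cost = 259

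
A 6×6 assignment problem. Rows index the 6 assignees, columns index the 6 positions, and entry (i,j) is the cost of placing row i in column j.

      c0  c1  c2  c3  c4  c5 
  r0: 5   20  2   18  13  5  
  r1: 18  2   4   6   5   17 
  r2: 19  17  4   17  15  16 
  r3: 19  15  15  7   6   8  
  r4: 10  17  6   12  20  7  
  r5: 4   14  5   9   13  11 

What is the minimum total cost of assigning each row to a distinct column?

one of 2 optimal assignments: row0→col0 (cost 5), row1→col1 (cost 2), row2→col2 (cost 4), row3→col4 (cost 6), row4→col5 (cost 7), row5→col3 (cost 9)
total = 5 + 2 + 4 + 6 + 7 + 9 = 33

Minimum assignment cost: 33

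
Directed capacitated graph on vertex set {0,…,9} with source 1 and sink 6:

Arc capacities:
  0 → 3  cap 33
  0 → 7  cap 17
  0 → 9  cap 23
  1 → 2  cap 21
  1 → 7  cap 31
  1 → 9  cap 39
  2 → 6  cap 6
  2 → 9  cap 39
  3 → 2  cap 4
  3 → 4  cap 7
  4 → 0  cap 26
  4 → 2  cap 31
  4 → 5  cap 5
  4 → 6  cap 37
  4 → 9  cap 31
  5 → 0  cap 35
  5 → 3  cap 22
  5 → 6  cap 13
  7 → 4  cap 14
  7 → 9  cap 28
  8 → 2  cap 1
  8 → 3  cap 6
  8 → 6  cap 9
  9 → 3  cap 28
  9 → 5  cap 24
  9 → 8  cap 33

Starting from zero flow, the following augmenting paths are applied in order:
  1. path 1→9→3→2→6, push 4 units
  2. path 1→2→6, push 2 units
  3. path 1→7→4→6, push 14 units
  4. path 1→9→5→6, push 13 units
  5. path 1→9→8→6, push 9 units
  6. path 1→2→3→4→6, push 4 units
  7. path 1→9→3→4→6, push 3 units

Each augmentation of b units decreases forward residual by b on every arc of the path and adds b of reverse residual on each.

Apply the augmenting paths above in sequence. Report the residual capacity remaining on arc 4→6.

after path 1 (1→9→3→2→6, push 4): res(4,6)=37
after path 2 (1→2→6, push 2): res(4,6)=37
after path 3 (1→7→4→6, push 14): res(4,6)=23
after path 4 (1→9→5→6, push 13): res(4,6)=23
after path 5 (1→9→8→6, push 9): res(4,6)=23
after path 6 (1→2→3→4→6, push 4): res(4,6)=19
after path 7 (1→9→3→4→6, push 3): res(4,6)=16

Residual capacity of (4,6): 16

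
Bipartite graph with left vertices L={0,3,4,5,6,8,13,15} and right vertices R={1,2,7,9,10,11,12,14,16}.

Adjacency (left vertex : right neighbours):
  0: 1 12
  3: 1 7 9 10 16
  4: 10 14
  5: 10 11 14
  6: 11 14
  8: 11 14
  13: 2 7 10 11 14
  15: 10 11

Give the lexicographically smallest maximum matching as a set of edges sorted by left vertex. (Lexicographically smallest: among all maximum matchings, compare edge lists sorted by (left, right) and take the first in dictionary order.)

|M| = 6 (so the lex-smallest maximum matching has 6 edges)
process left vertices in ascending order; for each, take the smallest-labelled available neighbour that still permits 6 edges overall, or leave it unmatched if none does
lex-smallest matching: {0-1, 3-7, 4-10, 5-11, 6-14, 13-2}

Lex-smallest maximum matching: {(0,1), (3,7), (4,10), (5,11), (6,14), (13,2)}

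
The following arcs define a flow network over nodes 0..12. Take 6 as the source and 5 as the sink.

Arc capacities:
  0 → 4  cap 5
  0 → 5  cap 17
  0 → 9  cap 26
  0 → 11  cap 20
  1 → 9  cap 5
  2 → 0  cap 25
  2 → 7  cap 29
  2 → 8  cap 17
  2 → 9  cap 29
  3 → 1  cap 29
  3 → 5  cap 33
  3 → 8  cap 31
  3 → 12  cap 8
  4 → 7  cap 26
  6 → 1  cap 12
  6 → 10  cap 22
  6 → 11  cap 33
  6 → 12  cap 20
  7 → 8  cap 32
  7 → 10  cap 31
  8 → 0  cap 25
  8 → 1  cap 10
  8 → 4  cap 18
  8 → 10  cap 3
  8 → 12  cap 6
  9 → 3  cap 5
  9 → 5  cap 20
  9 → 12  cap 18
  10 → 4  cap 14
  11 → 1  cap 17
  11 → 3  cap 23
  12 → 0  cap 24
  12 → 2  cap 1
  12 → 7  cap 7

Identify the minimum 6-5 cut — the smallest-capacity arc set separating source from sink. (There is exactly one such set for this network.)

Min-cut arcs: {(1,9), (6,12), (10,4), (11,3)} (total capacity 62)

augment #1: 6→1→9→5 push 5
augment #2: 6→11→3→5 push 23
augment #3: 6→12→0→5 push 17
augment #4: 6→12→0→9→5 push 3
augment #5: 6→10→4→7→8→0→9→5 push 12
augment #6: 6→10→4→7→8→0→9→3→5 push 2
max flow = 62; residual-reachable set from 6 gives S-side
cut edges (S→T): {(1,9), (6,12), (10,4), (11,3)} total cap 62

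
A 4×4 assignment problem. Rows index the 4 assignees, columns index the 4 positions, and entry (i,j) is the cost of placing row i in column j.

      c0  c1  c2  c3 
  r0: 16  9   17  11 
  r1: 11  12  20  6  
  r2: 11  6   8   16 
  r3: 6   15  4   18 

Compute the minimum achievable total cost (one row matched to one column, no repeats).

optimal assignment: row0→col1 (cost 9), row1→col3 (cost 6), row2→col2 (cost 8), row3→col0 (cost 6)
total = 9 + 6 + 8 + 6 = 29

Minimum assignment cost: 29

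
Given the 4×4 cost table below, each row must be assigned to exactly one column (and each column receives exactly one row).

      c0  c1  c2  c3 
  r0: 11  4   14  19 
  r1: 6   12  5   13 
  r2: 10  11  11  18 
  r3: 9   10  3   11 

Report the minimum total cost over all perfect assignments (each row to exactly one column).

one of 2 optimal assignments: row0→col1 (cost 4), row1→col2 (cost 5), row2→col0 (cost 10), row3→col3 (cost 11)
total = 4 + 5 + 10 + 11 = 30

Minimum assignment cost: 30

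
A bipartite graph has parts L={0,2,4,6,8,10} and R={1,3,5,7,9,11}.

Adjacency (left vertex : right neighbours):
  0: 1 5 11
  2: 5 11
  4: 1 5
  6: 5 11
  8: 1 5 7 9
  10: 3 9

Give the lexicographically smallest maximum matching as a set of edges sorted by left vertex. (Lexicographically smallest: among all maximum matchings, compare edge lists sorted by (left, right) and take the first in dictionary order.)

Lex-smallest maximum matching: {(0,1), (2,5), (6,11), (8,7), (10,3)}

|M| = 5 (so the lex-smallest maximum matching has 5 edges)
process left vertices in ascending order; for each, take the smallest-labelled available neighbour that still permits 5 edges overall, or leave it unmatched if none does
lex-smallest matching: {0-1, 2-5, 6-11, 8-7, 10-3}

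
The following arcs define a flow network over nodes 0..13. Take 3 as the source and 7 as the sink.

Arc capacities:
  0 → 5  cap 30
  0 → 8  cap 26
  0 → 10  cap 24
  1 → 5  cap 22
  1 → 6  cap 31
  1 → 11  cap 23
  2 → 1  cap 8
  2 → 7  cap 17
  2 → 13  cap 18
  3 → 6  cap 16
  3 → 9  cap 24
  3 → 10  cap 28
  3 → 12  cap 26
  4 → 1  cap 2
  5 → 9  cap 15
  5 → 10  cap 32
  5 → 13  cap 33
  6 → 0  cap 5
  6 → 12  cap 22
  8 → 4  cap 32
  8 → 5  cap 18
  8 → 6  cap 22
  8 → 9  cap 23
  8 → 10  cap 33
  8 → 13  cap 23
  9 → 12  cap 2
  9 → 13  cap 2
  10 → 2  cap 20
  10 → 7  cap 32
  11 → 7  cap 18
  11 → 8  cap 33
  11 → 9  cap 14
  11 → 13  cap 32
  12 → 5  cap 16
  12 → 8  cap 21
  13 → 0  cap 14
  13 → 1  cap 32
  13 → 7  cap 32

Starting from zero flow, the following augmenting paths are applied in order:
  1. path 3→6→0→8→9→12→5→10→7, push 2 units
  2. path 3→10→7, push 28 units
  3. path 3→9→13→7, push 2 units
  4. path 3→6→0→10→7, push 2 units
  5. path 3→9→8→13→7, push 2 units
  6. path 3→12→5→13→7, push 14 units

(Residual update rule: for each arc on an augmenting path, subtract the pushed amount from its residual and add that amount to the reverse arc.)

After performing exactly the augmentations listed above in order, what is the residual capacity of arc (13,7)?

after path 1 (3→6→0→8→9→12→5→10→7, push 2): res(13,7)=32
after path 2 (3→10→7, push 28): res(13,7)=32
after path 3 (3→9→13→7, push 2): res(13,7)=30
after path 4 (3→6→0→10→7, push 2): res(13,7)=30
after path 5 (3→9→8→13→7, push 2): res(13,7)=28
after path 6 (3→12→5→13→7, push 14): res(13,7)=14

Residual capacity of (13,7): 14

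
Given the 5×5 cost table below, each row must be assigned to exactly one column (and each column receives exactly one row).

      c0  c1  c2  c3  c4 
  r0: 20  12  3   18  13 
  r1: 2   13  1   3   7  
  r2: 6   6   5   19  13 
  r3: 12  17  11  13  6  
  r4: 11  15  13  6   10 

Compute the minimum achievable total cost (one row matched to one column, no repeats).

Minimum assignment cost: 23

optimal assignment: row0→col2 (cost 3), row1→col0 (cost 2), row2→col1 (cost 6), row3→col4 (cost 6), row4→col3 (cost 6)
total = 3 + 2 + 6 + 6 + 6 = 23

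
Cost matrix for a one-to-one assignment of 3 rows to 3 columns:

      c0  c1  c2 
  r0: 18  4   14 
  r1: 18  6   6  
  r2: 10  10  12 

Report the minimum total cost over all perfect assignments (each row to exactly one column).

optimal assignment: row0→col1 (cost 4), row1→col2 (cost 6), row2→col0 (cost 10)
total = 4 + 6 + 10 = 20

Minimum assignment cost: 20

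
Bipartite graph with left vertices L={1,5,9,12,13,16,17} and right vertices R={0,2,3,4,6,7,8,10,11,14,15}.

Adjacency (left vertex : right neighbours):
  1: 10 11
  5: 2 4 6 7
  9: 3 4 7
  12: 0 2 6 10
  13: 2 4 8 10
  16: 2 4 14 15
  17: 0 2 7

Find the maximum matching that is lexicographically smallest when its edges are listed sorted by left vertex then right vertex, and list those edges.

|M| = 7 (so the lex-smallest maximum matching has 7 edges)
process left vertices in ascending order; for each, take the smallest-labelled available neighbour that still permits 7 edges overall, or leave it unmatched if none does
lex-smallest matching: {1-10, 5-2, 9-3, 12-0, 13-4, 16-14, 17-7}

Lex-smallest maximum matching: {(1,10), (5,2), (9,3), (12,0), (13,4), (16,14), (17,7)}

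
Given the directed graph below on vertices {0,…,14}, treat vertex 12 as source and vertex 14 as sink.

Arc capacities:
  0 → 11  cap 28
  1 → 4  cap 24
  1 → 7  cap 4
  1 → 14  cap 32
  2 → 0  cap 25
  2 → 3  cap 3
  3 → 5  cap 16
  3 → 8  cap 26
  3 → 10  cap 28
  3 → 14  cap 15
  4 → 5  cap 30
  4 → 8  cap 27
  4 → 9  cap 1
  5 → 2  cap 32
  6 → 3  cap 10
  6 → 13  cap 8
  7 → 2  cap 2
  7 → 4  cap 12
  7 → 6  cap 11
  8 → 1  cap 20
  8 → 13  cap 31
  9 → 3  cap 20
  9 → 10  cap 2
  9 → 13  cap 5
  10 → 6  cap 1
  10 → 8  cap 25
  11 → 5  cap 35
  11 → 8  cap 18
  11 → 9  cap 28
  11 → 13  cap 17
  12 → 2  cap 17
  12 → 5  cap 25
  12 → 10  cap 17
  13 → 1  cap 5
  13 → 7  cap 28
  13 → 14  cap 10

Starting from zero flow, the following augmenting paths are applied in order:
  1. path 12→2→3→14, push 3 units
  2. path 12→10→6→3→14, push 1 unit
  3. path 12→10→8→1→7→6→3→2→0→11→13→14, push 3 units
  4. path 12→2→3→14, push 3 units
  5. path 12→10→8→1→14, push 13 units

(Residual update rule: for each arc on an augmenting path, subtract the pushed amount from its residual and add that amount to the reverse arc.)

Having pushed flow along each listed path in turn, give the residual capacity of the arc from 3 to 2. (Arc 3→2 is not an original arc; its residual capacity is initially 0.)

after path 1 (12→2→3→14, push 3): res(3,2)=3
after path 2 (12→10→6→3→14, push 1): res(3,2)=3
after path 3 (12→10→8→1→7→6→3→2→0→11→13→14, push 3): res(3,2)=0
after path 4 (12→2→3→14, push 3): res(3,2)=3
after path 5 (12→10→8→1→14, push 13): res(3,2)=3

Residual capacity of (3,2): 3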